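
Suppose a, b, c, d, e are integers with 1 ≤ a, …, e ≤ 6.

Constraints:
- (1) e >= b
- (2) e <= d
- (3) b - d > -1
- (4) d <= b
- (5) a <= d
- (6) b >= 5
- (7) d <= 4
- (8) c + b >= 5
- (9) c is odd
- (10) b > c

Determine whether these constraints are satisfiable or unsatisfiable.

Unsatisfiable

From constraints 1 and 6: e ≥ b and b ≥ 5, so e ≥ 5. From constraints 2 and 7: e ≤ d and d ≤ 4, so e ≤ 4. But 4 < 5, so no value of e works.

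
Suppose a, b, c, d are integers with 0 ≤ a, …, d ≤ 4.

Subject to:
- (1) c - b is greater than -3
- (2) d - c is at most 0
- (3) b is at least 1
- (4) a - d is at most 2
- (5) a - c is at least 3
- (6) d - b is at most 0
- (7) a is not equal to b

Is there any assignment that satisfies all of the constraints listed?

Unsatisfiable

Constraints 2, 4, and 5 give d − a ≥ -2, a − c ≥ 3, c − d ≥ 0.
Adding all 3 inequalities: the left sides telescope to 0, and the right sides sum to (-2) + 3 + 0 = 1. So 0 ≥ 1, which is false.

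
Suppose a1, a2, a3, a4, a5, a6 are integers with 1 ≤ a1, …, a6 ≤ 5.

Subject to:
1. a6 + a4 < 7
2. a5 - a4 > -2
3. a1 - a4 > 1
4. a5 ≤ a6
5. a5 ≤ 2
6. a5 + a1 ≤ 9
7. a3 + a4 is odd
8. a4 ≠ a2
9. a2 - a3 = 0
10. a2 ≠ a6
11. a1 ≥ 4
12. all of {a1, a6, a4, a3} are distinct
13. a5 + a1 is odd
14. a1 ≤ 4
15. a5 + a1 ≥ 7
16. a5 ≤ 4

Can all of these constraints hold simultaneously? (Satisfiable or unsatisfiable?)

Unsatisfiable

From constraint 5: a5 ≤ 2. From constraint 14: a1 ≤ 4. Hence a5 + a1 ≤ 6. But constraint 15 requires a5 + a1 ≥ 7, and 7 > 6. Contradiction.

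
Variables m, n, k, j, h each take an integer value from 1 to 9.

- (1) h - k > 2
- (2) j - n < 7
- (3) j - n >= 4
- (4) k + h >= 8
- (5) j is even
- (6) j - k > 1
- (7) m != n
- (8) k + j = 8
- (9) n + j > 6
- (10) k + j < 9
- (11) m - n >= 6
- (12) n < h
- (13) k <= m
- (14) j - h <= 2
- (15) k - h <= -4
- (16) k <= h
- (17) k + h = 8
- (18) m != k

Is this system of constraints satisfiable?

Satisfiable

Take m = 9, n = 1, k = 2, j = 6, h = 6. Then constraint 1: h - k = 4; constraint 2: j - n = 5, and every other listed constraint is also met.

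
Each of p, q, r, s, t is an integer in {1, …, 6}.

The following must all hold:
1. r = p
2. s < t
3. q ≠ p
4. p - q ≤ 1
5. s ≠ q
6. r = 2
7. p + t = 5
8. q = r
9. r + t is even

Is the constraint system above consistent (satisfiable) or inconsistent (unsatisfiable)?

From constraints 1 and 8, q = r = p, so q = p. But constraint 3 says q ≠ p. Contradiction.

Unsatisfiable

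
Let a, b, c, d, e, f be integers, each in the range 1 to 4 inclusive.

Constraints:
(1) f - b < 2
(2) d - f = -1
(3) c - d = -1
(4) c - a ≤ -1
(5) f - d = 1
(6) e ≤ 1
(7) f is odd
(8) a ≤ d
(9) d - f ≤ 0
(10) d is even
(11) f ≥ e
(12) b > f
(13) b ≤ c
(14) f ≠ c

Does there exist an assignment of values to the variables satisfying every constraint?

Constraints 4, 8, 9, 12, and 13 give c < a, a ≤ d, d ≤ f, f < b, b ≤ c. Chaining: c < a ≤ d ≤ f < b ≤ c, which forces c < c — impossible.

Unsatisfiable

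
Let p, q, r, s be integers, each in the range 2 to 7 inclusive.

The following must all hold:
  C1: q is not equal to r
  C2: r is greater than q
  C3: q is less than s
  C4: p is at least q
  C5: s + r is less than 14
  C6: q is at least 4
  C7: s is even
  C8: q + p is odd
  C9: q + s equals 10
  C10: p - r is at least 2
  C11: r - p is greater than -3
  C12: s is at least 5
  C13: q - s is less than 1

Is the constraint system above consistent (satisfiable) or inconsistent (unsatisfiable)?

One satisfying assignment is p = 7, q = 4, r = 5, s = 6.
For the less obvious constraints — constraint 5: s + r = 11; constraint 9: q + s = 10; constraint 10: p - r = 2 — and the others hold by inspection.

Satisfiable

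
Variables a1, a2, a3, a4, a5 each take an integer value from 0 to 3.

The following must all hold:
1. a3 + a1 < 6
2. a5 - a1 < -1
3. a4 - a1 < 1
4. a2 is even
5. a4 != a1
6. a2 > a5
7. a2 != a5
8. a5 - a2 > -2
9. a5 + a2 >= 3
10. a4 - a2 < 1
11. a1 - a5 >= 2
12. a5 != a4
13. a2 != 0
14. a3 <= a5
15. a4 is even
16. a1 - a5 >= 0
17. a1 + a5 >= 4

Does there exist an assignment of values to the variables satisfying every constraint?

Satisfiable

Take a1 = 3, a2 = 2, a3 = 0, a4 = 2, a5 = 1. Then constraint 1: a3 + a1 = 3; constraint 2: a5 - a1 = -2, and every other listed constraint is also met.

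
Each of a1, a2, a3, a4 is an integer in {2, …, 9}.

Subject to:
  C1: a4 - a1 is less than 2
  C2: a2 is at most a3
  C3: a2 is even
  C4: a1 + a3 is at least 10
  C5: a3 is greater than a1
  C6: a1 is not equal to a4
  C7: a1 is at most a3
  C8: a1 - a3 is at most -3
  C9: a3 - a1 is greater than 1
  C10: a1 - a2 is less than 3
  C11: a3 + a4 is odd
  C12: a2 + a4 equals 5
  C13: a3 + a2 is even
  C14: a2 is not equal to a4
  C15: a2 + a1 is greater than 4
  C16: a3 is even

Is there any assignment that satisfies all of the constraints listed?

Satisfiable

One satisfying assignment is a1 = 4, a2 = 2, a3 = 8, a4 = 3.
For the less obvious constraints — constraint 1: a4 - a1 = -1; constraint 4: a1 + a3 = 12 — and the others hold by inspection.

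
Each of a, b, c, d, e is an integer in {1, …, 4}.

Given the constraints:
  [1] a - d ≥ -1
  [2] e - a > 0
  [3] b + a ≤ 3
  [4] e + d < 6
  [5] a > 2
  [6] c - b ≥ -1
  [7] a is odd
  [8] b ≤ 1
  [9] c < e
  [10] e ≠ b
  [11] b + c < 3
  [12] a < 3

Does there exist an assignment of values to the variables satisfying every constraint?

Unsatisfiable

From constraint 5: a ≥ 3. From constraint 12: a ≤ 2. But 2 < 3, so no value of a works.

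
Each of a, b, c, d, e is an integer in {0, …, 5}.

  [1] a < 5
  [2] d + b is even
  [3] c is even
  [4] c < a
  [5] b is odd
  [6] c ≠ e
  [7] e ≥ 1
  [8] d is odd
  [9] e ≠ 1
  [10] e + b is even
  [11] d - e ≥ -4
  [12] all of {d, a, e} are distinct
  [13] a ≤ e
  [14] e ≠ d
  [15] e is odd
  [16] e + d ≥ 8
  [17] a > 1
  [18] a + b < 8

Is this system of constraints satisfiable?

Satisfiable

The assignment a = 4, b = 3, c = 2, d = 3, e = 5 works:
  constraint 11 holds since d - e = -2.
  constraint 16 holds since e + d = 8.
The rest check out directly.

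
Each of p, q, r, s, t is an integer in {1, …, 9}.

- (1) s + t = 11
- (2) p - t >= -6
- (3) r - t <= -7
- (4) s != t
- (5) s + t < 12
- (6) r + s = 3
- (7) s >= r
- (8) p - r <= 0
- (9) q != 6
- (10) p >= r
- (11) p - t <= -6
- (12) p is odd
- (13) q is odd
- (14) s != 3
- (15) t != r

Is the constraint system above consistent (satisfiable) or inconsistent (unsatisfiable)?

Constraints 2, 3, and 8 give p − t ≥ -6, t − r ≥ 7, r − p ≥ 0.
Adding all 3 inequalities: the left sides telescope to 0, and the right sides sum to (-6) + 7 + 0 = 1. So 0 ≥ 1, which is false.

Unsatisfiable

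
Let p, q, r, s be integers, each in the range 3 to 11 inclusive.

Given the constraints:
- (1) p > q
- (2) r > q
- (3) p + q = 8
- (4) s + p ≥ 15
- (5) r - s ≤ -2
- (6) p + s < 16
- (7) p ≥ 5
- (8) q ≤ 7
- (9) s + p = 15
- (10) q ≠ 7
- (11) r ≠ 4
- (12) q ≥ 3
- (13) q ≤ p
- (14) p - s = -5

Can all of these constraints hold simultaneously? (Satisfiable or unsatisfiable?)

Satisfiable

Setting (p, q, r, s) = (5, 3, 7, 10) satisfies everything: constraint 3: p + q = 8; constraint 4: s + p = 15; constraint 5: r - s = -3, and the others follow.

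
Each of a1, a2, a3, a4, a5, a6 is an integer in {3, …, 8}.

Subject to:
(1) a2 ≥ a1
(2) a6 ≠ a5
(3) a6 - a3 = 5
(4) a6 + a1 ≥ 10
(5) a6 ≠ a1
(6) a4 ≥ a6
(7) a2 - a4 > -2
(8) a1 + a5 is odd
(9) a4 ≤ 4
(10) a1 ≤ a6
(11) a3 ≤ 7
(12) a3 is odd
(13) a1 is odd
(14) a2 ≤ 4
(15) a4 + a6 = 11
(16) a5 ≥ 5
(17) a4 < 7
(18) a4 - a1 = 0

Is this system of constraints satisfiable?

From constraints 6 and 9: a6 ≤ a4 ≤ 4. From constraints 1 and 14: a1 ≤ a2 ≤ 4. Hence a6 + a1 ≤ 8. But constraint 4 requires a6 + a1 ≥ 10, and 10 > 8. Contradiction.

Unsatisfiable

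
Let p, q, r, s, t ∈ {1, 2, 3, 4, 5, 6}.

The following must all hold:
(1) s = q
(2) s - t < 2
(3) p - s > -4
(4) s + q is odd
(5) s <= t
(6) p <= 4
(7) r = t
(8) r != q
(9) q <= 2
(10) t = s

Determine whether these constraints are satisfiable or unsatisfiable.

From constraints 1, 7, and 10, r = t = s = q, so r = q. But constraint 8 says r ≠ q. Contradiction.

Unsatisfiable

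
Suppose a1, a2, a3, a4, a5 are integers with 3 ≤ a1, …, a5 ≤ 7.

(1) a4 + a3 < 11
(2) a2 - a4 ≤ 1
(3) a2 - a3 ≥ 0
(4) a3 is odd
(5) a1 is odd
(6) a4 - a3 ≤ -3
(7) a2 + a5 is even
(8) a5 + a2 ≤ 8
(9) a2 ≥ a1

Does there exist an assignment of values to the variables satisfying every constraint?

Unsatisfiable

Constraints 2, 3, and 6 give a3 − a4 ≥ 3, a4 − a2 ≥ -1, a2 − a3 ≥ 0.
Adding all 3 inequalities: the left sides telescope to 0, and the right sides sum to 3 + (-1) + 0 = 2. So 0 ≥ 2, which is false.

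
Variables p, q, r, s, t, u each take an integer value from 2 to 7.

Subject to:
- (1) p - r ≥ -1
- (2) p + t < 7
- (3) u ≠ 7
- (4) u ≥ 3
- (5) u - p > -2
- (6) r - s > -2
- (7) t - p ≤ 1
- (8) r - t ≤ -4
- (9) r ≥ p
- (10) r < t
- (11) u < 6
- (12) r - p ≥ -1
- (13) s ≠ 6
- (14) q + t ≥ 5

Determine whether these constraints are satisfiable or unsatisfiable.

Unsatisfiable

Constraints 7, 8, and 12 give p − t ≥ -1, t − r ≥ 4, r − p ≥ -1.
Adding all 3 inequalities: the left sides telescope to 0, and the right sides sum to (-1) + 4 + (-1) = 2. So 0 ≥ 2, which is false.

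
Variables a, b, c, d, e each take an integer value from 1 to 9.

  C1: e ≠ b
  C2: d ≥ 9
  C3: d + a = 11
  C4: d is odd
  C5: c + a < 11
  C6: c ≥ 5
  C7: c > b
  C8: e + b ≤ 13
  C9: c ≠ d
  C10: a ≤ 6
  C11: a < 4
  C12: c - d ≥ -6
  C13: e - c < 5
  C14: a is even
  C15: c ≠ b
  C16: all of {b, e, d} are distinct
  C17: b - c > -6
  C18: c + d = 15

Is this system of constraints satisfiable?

Satisfiable

Take a = 2, b = 2, c = 6, d = 9, e = 8. Then constraint 3: d + a = 11; constraint 5: c + a = 8, and every other listed constraint is also met.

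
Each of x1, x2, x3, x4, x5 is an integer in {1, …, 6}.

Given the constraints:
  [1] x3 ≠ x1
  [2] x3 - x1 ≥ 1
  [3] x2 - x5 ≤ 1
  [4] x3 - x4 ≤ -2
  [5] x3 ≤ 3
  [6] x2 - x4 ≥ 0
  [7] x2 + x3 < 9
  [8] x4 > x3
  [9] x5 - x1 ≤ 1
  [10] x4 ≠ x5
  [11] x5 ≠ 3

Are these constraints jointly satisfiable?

Unsatisfiable

Constraints 2, 3, 4, 6, and 9 give x4 − x3 ≥ 2, x3 − x1 ≥ 1, x1 − x5 ≥ -1, x5 − x2 ≥ -1, x2 − x4 ≥ 0.
Adding all 5 inequalities: the left sides telescope to 0, and the right sides sum to 2 + 1 + (-1) + (-1) + 0 = 1. So 0 ≥ 1, which is false.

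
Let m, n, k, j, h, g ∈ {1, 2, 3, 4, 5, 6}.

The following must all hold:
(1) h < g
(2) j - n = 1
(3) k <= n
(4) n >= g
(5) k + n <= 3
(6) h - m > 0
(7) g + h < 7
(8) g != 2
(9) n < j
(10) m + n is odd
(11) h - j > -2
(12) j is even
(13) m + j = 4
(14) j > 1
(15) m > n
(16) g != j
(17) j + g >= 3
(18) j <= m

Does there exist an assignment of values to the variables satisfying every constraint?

Constraints 1, 4, 6, and 15 give n < m, m < h, h < g, g ≤ n. Chaining: n < m < h < g ≤ n, which forces n < n — impossible.

Unsatisfiable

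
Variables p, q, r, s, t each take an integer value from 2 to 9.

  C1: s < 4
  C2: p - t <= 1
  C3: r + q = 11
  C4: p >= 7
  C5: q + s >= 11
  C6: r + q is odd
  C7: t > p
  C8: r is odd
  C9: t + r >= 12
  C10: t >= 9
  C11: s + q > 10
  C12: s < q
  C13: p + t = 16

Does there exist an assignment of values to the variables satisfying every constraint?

Try p = 7, q = 8, r = 3, s = 3, t = 9.
Check constraint 2: p - t = -2; constraint 3: r + q = 11. The remaining constraints are straightforward to verify.

Satisfiable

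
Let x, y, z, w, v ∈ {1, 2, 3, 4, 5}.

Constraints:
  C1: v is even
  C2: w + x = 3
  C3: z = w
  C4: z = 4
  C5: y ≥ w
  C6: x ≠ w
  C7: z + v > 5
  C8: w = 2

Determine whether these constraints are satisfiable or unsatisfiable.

Constraint 4 fixes z = 4 and constraint 8 fixes w = 2, but constraint 3 requires z = w. Since 4 ≠ 2, contradiction.

Unsatisfiable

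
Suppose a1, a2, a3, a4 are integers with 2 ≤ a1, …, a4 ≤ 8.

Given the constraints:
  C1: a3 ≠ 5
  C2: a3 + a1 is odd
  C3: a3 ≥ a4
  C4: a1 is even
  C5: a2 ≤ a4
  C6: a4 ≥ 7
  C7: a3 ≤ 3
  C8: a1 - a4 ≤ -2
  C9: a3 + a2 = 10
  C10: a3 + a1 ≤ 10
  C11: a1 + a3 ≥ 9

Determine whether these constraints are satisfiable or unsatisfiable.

From constraints 3 and 6: a3 ≥ a4 and a4 ≥ 7, so a3 ≥ 7. From constraint 7: a3 ≤ 3. But 3 < 7, so no value of a3 works.

Unsatisfiable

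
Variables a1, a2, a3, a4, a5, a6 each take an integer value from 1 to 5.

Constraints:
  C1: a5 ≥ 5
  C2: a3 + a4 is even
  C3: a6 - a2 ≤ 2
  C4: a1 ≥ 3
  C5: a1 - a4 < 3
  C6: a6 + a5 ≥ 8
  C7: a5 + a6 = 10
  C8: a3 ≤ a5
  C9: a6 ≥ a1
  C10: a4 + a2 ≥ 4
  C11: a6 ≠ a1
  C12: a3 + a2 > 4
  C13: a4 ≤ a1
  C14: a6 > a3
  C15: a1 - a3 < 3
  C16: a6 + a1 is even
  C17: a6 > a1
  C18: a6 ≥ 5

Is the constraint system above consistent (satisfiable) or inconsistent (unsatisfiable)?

Satisfiable

Try a1 = 3, a2 = 3, a3 = 3, a4 = 3, a5 = 5, a6 = 5.
Check constraint 3: a6 - a2 = 2; constraint 5: a1 - a4 = 0. The remaining constraints are straightforward to verify.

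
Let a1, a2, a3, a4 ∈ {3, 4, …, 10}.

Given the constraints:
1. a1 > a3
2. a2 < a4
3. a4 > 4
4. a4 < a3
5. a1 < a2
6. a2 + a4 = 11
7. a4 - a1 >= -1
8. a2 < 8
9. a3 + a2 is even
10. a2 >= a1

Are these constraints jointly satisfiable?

Unsatisfiable

Constraints 1, 2, 4, and 5 give a3 < a1, a1 < a2, a2 < a4, a4 < a3. Chaining: a3 < a1 < a2 < a4 < a3, which forces a3 < a3 — impossible.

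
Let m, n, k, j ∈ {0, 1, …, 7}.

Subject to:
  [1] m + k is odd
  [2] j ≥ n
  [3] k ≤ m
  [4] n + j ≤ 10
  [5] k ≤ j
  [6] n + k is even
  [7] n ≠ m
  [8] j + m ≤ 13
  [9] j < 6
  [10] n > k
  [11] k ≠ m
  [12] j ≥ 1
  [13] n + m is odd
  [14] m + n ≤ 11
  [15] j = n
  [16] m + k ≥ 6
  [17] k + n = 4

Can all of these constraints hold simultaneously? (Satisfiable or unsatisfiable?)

Satisfiable

Take m = 7, n = 4, k = 0, j = 4. Then constraint 4: n + j = 8; constraint 8: j + m = 11; constraint 14: m + n = 11, and every other listed constraint is also met.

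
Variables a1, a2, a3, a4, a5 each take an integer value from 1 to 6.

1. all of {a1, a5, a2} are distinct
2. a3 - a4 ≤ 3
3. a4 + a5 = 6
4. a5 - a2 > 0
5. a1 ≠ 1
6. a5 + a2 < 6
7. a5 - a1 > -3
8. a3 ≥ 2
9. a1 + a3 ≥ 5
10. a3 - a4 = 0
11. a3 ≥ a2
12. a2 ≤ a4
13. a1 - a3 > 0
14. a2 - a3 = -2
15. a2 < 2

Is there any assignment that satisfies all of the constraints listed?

Satisfiable

Take a1 = 4, a2 = 1, a3 = 3, a4 = 3, a5 = 3. Then constraint 2: a3 - a4 = 0; constraint 3: a4 + a5 = 6, and every other listed constraint is also met.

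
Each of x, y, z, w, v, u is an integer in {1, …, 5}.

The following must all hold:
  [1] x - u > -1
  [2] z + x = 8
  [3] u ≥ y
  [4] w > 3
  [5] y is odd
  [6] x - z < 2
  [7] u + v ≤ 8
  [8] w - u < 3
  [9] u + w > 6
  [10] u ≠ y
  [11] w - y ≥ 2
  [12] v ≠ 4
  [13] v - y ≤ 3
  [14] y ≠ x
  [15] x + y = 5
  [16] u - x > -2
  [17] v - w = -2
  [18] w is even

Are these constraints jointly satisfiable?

Satisfiable

Try x = 4, y = 1, z = 4, w = 4, v = 2, u = 4.
Check constraint 1: x - u = 0; constraint 2: z + x = 8. The remaining constraints are straightforward to verify.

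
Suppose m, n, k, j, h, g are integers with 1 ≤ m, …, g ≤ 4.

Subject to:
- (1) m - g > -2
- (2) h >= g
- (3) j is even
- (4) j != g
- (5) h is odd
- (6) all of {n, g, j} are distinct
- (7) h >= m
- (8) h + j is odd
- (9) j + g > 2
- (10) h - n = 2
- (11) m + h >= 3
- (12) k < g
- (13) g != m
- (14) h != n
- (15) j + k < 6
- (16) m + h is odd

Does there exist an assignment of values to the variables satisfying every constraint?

Satisfiable

Setting (m, n, k, j, h, g) = (2, 1, 1, 2, 3, 3) satisfies everything: constraint 1: m - g = -1; constraint 9: j + g = 5; constraint 10: h - n = 2, and the others follow.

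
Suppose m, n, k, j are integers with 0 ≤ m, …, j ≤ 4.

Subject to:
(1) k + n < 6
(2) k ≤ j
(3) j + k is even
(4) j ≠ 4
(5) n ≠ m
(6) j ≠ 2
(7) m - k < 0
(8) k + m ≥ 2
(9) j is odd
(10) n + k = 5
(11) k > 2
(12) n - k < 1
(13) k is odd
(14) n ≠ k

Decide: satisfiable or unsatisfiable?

The assignment m = 1, n = 2, k = 3, j = 3 works:
  constraint 1 holds since k + n = 5.
  constraint 7 holds since m - k = -2.
  constraint 8 holds since k + m = 4.
The rest check out directly.

Satisfiable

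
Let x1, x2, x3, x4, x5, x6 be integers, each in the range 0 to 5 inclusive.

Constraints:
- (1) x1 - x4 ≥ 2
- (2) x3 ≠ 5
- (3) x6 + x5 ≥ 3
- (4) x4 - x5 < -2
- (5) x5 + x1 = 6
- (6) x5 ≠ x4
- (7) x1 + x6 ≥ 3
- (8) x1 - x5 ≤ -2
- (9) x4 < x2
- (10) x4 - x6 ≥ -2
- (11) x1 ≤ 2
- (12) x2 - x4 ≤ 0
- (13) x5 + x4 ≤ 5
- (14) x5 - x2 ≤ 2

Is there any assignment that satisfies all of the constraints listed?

Unsatisfiable

Constraints 1, 8, 12, and 14 give x5 − x1 ≥ 2, x1 − x4 ≥ 2, x4 − x2 ≥ 0, x2 − x5 ≥ -2.
Adding all 4 inequalities: the left sides telescope to 0, and the right sides sum to 2 + 2 + 0 + (-2) = 2. So 0 ≥ 2, which is false.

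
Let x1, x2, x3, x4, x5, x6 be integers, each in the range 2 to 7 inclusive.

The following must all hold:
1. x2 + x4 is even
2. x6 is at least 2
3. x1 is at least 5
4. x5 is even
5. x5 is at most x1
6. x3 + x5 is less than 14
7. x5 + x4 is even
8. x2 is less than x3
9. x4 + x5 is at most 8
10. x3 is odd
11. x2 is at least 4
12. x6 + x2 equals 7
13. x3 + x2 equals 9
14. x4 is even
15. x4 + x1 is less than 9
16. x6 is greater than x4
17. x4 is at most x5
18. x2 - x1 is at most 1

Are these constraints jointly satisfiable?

Try x1 = 6, x2 = 4, x3 = 5, x4 = 2, x5 = 6, x6 = 3.
Check constraint 6: x3 + x5 = 11; constraint 9: x4 + x5 = 8. The remaining constraints are straightforward to verify.

Satisfiable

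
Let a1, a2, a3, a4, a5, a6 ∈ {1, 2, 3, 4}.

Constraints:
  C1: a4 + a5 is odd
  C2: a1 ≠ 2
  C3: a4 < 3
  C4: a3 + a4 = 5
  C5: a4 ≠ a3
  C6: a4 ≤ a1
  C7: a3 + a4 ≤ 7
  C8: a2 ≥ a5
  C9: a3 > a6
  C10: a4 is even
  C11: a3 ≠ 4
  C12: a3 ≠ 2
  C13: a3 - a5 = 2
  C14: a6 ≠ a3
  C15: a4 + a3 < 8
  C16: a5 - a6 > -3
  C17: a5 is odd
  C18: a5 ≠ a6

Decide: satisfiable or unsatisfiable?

Take a1 = 4, a2 = 1, a3 = 3, a4 = 2, a5 = 1, a6 = 2. Then constraint 4: a3 + a4 = 5; constraint 7: a3 + a4 = 5, and every other listed constraint is also met.

Satisfiable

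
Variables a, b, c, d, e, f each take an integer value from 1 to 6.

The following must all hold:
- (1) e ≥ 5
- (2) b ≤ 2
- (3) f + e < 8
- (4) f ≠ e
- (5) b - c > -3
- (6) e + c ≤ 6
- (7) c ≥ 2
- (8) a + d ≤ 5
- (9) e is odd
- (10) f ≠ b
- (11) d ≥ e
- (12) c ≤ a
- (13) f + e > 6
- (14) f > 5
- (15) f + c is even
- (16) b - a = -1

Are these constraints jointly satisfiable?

From constraints 7 and 12: a ≥ c ≥ 2. From constraints 1 and 11: d ≥ e ≥ 5. Hence a + d ≥ 7. But constraint 8 requires a + d ≤ 5, and 5 < 7. Contradiction.

Unsatisfiable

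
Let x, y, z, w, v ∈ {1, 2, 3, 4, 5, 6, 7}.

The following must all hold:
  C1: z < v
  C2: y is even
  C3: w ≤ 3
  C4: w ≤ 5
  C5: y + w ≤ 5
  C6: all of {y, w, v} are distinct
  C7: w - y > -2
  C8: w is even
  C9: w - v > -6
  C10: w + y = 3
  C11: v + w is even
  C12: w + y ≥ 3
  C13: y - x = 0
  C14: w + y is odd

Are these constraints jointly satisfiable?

Constraint 8 makes w even and constraint 2 makes y even, so w + y must be even. Constraint 14 says w + y is odd — contradiction.

Unsatisfiable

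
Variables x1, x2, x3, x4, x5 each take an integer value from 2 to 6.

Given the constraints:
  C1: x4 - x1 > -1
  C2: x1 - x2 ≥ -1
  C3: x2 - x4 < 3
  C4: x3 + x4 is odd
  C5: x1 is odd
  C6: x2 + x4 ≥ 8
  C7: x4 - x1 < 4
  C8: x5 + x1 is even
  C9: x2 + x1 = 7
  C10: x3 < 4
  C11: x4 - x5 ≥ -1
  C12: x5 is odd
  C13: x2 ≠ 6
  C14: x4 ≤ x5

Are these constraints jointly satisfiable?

Satisfiable

Try x1 = 3, x2 = 4, x3 = 3, x4 = 4, x5 = 5.
Check constraint 1: x4 - x1 = 1; constraint 2: x1 - x2 = -1; constraint 3: x2 - x4 = 0. The remaining constraints are straightforward to verify.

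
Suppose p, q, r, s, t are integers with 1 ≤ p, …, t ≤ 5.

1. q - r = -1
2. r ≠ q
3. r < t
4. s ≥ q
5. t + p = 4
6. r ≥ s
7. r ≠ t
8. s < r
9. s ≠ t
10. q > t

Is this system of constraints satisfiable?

Unsatisfiable

Constraints 3, 4, 6, and 10 give r < t, t < q, q ≤ s, s ≤ r. Chaining: r < t < q ≤ s ≤ r, which forces r < r — impossible.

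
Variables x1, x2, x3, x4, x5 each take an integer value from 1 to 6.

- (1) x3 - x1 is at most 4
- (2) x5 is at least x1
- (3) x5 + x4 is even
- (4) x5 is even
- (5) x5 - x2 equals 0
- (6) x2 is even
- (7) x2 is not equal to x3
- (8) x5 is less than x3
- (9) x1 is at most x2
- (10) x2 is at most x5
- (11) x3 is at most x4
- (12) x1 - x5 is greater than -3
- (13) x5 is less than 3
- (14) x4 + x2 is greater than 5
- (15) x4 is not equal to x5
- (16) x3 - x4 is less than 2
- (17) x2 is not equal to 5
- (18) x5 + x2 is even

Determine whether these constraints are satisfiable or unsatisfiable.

The assignment x1 = 2, x2 = 2, x3 = 5, x4 = 6, x5 = 2 works:
  constraint 1 holds since x3 - x1 = 3.
  constraint 5 holds since x5 - x2 = 0.
  constraint 12 holds since x1 - x5 = 0.
The rest check out directly.

Satisfiable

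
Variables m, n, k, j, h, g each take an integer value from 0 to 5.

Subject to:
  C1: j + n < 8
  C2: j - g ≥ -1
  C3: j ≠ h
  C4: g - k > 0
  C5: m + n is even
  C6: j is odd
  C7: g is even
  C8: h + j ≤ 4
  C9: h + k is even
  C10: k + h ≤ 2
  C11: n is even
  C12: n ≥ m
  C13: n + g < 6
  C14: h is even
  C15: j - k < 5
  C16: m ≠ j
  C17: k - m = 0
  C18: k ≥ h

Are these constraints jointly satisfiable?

Try m = 0, n = 2, k = 0, j = 3, h = 0, g = 2.
Check constraint 1: j + n = 5; constraint 2: j - g = 1; constraint 4: g - k = 2. The remaining constraints are straightforward to verify.

Satisfiable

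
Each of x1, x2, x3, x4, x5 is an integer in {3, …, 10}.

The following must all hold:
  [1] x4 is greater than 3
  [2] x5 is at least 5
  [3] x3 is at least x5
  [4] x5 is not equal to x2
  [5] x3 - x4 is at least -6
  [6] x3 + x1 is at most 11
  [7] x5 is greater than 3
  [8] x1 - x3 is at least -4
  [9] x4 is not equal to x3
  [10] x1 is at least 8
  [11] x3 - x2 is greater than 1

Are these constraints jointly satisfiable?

From constraints 2 and 3: x3 ≥ x5 ≥ 5. From constraint 10: x1 ≥ 8. Hence x3 + x1 ≥ 13. But constraint 6 requires x3 + x1 ≤ 11, and 11 < 13. Contradiction.

Unsatisfiable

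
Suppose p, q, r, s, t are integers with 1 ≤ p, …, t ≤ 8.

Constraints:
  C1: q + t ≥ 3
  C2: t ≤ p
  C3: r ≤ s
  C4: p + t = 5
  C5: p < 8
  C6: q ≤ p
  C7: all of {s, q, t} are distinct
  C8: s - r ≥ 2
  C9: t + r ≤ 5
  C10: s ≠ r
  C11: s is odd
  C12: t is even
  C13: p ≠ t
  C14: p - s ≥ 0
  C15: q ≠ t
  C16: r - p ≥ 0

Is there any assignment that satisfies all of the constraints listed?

Unsatisfiable

Constraints 8, 14, and 16 give s − r ≥ 2, r − p ≥ 0, p − s ≥ 0.
Adding all 3 inequalities: the left sides telescope to 0, and the right sides sum to 2 + 0 + 0 = 2. So 0 ≥ 2, which is false.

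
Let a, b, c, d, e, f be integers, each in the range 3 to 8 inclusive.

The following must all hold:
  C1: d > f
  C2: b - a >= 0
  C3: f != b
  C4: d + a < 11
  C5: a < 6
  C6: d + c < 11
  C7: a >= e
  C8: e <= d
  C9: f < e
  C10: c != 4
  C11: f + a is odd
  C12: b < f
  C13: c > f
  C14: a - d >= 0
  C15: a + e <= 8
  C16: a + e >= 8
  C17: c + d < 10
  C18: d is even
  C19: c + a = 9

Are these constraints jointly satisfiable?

Constraints 2, 8, 9, 12, and 14 give f < e, e ≤ d, d ≤ a, a ≤ b, b < f. Chaining: f < e ≤ d ≤ a ≤ b < f, which forces f < f — impossible.

Unsatisfiable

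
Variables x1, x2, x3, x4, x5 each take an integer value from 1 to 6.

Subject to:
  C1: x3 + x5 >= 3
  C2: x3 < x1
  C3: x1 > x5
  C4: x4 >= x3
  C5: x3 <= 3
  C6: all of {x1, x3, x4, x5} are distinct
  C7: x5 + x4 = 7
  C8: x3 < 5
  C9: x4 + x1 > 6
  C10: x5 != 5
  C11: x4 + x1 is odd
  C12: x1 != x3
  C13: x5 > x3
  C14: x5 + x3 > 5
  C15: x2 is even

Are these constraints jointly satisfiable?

Setting (x1, x2, x3, x4, x5) = (6, 4, 2, 3, 4) satisfies everything: constraint 1: x3 + x5 = 6; constraint 7: x5 + x4 = 7, and the others follow.

Satisfiable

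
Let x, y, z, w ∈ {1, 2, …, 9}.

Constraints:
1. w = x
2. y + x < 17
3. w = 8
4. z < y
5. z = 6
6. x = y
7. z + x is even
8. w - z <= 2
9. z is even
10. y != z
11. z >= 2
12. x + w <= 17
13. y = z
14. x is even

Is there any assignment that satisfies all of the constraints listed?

Unsatisfiable

Constraint 3 fixes w = 8 and constraint 5 fixes z = 6. Constraints 1, 6, and 13 give w = x = y = z, so w = z. But 8 ≠ 6 — contradiction.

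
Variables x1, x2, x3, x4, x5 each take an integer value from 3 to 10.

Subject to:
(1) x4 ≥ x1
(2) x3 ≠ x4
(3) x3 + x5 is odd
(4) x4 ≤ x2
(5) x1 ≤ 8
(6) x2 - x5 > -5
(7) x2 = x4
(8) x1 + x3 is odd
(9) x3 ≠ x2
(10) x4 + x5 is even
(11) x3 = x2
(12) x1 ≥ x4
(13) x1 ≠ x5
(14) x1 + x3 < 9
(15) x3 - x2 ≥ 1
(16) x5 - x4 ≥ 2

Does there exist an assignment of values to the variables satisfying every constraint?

From constraints 7 and 11, x3 = x2 = x4, so x3 = x4. But constraint 2 says x3 ≠ x4. Contradiction.

Unsatisfiable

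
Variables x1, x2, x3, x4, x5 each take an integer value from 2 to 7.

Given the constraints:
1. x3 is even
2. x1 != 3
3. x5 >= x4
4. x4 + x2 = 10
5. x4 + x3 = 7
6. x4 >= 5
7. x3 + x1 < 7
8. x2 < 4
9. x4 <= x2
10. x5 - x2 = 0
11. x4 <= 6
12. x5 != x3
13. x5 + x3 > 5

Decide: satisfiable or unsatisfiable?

From constraints 6 and 9: x2 ≥ x4 and x4 ≥ 5, so x2 ≥ 5. From constraint 8: x2 ≤ 3. But 3 < 5, so no value of x2 works.

Unsatisfiable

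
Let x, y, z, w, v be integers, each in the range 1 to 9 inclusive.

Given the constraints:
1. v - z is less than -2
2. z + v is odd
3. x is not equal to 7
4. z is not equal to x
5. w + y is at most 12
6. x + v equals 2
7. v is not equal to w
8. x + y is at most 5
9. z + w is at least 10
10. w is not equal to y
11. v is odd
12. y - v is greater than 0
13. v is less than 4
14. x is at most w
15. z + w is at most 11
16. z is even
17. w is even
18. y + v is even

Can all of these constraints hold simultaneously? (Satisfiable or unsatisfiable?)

Take x = 1, y = 3, z = 4, w = 6, v = 1. Then constraint 1: v - z = -3; constraint 5: w + y = 9, and every other listed constraint is also met.

Satisfiable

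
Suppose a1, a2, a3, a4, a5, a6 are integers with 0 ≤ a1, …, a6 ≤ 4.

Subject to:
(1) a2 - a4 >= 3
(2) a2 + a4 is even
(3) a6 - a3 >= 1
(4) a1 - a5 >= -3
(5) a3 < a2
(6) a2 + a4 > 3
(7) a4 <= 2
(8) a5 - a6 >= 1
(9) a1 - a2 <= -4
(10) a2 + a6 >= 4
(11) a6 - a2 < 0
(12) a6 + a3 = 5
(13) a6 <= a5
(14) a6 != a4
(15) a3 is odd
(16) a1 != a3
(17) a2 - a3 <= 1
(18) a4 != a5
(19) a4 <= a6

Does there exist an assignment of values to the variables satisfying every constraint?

Unsatisfiable

Constraints 3, 4, 8, 9, and 17 give a1 − a5 ≥ -3, a5 − a6 ≥ 1, a6 − a3 ≥ 1, a3 − a2 ≥ -1, a2 − a1 ≥ 4.
Adding all 5 inequalities: the left sides telescope to 0, and the right sides sum to (-3) + 1 + 1 + (-1) + 4 = 2. So 0 ≥ 2, which is false.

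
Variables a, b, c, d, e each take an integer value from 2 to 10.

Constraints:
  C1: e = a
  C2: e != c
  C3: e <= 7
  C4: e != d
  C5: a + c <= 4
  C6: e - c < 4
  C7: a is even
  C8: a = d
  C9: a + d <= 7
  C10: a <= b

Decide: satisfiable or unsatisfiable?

Unsatisfiable

From constraints 1 and 8, e = a = d, so e = d. But constraint 4 says e ≠ d. Contradiction.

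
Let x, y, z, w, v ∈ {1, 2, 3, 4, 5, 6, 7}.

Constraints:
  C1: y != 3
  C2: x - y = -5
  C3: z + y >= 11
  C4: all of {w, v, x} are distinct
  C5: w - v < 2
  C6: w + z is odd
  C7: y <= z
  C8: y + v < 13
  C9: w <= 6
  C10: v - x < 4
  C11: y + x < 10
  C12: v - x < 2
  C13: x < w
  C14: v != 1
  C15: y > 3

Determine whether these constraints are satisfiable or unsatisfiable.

Take x = 2, y = 7, z = 7, w = 4, v = 3. Then constraint 2: x - y = -5; constraint 3: z + y = 14; constraint 5: w - v = 1, and every other listed constraint is also met.

Satisfiable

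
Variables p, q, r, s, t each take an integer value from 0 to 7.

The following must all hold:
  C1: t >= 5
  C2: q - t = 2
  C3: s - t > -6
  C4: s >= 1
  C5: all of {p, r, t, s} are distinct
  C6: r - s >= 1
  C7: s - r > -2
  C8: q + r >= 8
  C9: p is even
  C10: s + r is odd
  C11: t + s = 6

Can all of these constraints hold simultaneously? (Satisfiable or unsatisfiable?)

Satisfiable

Setting (p, q, r, s, t) = (6, 7, 2, 1, 5) satisfies everything: constraint 2: q - t = 2; constraint 3: s - t = -4, and the others follow.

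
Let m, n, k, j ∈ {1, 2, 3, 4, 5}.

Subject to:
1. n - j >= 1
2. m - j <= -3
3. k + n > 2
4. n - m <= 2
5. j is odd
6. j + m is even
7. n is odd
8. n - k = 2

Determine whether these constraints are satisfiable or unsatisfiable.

Unsatisfiable

Constraints 1, 2, and 4 give j − m ≥ 3, m − n ≥ -2, n − j ≥ 1.
Adding all 3 inequalities: the left sides telescope to 0, and the right sides sum to 3 + (-2) + 1 = 2. So 0 ≥ 2, which is false.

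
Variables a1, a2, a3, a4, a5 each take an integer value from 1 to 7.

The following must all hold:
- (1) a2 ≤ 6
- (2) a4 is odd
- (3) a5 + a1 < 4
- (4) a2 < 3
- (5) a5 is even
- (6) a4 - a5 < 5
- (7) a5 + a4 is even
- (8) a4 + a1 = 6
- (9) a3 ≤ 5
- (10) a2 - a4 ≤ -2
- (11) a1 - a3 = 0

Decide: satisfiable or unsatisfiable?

Constraint 5 makes a5 even and constraint 2 makes a4 odd, so a5 + a4 must be odd. Constraint 7 says a5 + a4 is even — contradiction.

Unsatisfiable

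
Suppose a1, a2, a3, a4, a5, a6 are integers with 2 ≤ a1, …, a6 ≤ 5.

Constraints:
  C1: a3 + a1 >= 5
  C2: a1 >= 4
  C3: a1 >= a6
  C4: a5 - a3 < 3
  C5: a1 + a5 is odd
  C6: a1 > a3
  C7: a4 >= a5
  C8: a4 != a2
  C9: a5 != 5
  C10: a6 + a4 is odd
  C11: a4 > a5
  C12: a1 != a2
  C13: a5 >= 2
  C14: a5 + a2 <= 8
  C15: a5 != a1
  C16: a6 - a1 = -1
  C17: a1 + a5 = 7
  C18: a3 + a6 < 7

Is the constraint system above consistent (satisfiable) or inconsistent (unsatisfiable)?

Satisfiable

The assignment a1 = 4, a2 = 3, a3 = 2, a4 = 4, a5 = 3, a6 = 3 works:
  constraint 1 holds since a3 + a1 = 6.
  constraint 4 holds since a5 - a3 = 1.
  constraint 14 holds since a5 + a2 = 6.
The rest check out directly.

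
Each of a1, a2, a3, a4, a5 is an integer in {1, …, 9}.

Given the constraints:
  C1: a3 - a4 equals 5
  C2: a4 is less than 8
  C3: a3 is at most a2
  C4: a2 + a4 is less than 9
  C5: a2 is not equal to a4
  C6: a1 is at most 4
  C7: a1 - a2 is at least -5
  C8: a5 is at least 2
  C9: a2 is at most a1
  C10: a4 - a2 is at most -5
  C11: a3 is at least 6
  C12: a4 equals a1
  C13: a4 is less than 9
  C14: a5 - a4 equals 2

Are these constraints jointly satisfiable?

From constraints 3 and 11: a2 ≥ a3 and a3 ≥ 6, so a2 ≥ 6. From constraints 6 and 9: a2 ≤ a1 and a1 ≤ 4, so a2 ≤ 4. But 4 < 6, so no value of a2 works.

Unsatisfiable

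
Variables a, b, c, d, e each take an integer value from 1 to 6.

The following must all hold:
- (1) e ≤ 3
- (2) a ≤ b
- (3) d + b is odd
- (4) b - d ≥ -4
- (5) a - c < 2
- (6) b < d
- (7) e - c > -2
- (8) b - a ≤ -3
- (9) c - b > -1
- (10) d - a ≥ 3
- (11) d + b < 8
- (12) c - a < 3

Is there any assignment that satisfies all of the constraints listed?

Constraints 4, 8, and 10 give a − b ≥ 3, b − d ≥ -4, d − a ≥ 3.
Adding all 3 inequalities: the left sides telescope to 0, and the right sides sum to 3 + (-4) + 3 = 2. So 0 ≥ 2, which is false.

Unsatisfiable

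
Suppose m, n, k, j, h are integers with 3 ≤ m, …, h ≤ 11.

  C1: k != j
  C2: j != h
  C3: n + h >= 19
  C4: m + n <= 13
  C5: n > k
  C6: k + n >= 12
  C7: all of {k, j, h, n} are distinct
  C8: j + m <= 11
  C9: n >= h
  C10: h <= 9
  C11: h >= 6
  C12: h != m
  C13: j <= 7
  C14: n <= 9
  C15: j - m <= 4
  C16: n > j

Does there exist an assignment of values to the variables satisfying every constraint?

Unsatisfiable

From constraint 14: n ≤ 9. From constraint 10: h ≤ 9. Hence n + h ≤ 18. But constraint 3 requires n + h ≥ 19, and 19 > 18. Contradiction.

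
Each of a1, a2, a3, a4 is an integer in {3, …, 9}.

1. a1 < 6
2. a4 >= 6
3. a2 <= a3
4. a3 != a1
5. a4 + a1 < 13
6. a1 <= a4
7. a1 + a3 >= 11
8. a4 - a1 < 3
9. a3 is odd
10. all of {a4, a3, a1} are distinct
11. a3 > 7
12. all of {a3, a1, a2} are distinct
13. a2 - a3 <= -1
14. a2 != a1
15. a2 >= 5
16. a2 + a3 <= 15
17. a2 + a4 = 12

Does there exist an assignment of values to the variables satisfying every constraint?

The assignment a1 = 5, a2 = 6, a3 = 9, a4 = 6 works:
  constraint 5 holds since a4 + a1 = 11.
  constraint 7 holds since a1 + a3 = 14.
The rest check out directly.

Satisfiable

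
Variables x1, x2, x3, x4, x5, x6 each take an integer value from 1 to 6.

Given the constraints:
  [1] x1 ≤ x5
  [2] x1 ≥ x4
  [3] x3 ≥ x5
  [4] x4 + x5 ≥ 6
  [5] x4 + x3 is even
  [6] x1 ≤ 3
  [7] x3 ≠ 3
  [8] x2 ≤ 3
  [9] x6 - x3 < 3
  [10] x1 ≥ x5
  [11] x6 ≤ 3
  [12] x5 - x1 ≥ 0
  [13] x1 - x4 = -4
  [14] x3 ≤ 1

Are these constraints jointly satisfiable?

Unsatisfiable

From constraints 2 and 6: x4 ≤ x1 ≤ 3. From constraints 3 and 14: x5 ≤ x3 ≤ 1. Hence x4 + x5 ≤ 4. But constraint 4 requires x4 + x5 ≥ 6, and 6 > 4. Contradiction.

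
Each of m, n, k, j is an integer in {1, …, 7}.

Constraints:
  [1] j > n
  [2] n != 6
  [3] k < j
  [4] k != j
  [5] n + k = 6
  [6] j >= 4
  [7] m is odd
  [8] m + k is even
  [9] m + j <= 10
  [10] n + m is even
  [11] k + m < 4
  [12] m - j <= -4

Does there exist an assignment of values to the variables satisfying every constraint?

Satisfiable

Take m = 1, n = 5, k = 1, j = 7. Then constraint 5: n + k = 6; constraint 9: m + j = 8, and every other listed constraint is also met.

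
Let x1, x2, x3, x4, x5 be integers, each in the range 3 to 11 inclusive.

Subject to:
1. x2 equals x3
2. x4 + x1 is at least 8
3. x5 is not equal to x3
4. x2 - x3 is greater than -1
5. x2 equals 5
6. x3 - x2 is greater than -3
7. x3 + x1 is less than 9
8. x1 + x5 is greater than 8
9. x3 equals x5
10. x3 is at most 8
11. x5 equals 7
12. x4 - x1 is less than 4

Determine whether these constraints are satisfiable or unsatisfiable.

Unsatisfiable

Constraint 5 fixes x2 = 5 and constraint 11 fixes x5 = 7. Constraints 1 and 9 give x2 = x3 = x5, so x2 = x5. But 5 ≠ 7 — contradiction.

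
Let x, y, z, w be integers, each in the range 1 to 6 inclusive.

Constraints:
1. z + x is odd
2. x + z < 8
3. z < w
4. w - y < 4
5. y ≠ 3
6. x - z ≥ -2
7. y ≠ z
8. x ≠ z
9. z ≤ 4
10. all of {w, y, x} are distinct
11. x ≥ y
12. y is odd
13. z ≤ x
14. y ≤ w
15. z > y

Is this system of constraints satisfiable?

Satisfiable

Try x = 3, y = 1, z = 2, w = 4.
Check constraint 2: x + z = 5; constraint 4: w - y = 3; constraint 6: x - z = 1. The remaining constraints are straightforward to verify.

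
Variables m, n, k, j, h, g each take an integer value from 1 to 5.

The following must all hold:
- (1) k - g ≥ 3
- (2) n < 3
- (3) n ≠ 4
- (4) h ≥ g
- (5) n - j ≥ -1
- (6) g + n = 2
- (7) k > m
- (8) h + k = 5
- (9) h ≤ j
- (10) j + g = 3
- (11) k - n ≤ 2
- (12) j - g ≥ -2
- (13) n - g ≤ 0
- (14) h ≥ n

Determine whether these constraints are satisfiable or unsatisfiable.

Unsatisfiable

Constraints 1, 11, and 13 give k − g ≥ 3, g − n ≥ 0, n − k ≥ -2.
Adding all 3 inequalities: the left sides telescope to 0, and the right sides sum to 3 + 0 + (-2) = 1. So 0 ≥ 1, which is false.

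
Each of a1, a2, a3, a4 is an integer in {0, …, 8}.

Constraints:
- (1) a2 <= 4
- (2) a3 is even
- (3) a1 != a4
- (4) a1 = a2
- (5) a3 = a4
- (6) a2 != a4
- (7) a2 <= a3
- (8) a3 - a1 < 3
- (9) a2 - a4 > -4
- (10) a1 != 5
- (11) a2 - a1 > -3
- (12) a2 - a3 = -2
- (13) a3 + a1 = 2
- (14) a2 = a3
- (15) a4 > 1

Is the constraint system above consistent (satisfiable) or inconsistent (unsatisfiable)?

Unsatisfiable

From constraints 4, 5, and 14, a1 = a2 = a3 = a4, so a1 = a4. But constraint 3 says a1 ≠ a4. Contradiction.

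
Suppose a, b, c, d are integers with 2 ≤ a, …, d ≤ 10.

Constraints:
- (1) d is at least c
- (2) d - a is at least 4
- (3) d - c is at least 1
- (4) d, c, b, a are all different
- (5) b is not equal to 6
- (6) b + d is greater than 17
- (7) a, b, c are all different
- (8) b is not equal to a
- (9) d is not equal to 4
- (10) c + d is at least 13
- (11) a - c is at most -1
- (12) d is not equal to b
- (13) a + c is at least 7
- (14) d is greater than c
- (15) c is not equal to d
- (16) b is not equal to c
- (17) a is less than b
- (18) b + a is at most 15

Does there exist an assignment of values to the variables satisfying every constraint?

The assignment a = 2, b = 10, c = 5, d = 8 works:
  constraint 2 holds since d - a = 6.
  constraint 3 holds since d - c = 3.
  constraint 6 holds since b + d = 18.
The rest check out directly.

Satisfiable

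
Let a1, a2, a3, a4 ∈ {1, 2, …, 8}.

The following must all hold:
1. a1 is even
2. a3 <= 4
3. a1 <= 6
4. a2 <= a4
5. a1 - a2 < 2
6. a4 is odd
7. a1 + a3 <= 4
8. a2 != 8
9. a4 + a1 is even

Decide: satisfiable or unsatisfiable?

Unsatisfiable

Constraint 6 makes a4 odd and constraint 1 makes a1 even, so a4 + a1 must be odd. Constraint 9 says a4 + a1 is even — contradiction.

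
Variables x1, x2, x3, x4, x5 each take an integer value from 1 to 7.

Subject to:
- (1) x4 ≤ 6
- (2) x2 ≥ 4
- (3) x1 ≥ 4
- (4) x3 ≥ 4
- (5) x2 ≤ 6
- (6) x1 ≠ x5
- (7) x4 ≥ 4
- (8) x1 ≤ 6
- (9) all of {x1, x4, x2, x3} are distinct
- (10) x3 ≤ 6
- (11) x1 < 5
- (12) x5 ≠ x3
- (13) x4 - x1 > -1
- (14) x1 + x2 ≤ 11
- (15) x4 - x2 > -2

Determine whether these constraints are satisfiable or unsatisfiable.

Unsatisfiable

Constraints 1, 2, 3, 4, 5, 7, 8, and 10 confine each of x1, x4, x2, x3 to the 3 values {4, …, 6}.
Constraint 9 requires all 4 of them to be distinct, but only 3 values are available — impossible by the pigeonhole principle.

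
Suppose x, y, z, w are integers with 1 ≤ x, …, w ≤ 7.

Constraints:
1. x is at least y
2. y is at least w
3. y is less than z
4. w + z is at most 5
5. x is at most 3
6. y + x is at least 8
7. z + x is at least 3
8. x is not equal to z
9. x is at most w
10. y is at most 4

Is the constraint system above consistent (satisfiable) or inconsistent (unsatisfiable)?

Unsatisfiable

From constraint 10: y ≤ 4. From constraint 5: x ≤ 3. Hence y + x ≤ 7. But constraint 6 requires y + x ≥ 8, and 8 > 7. Contradiction.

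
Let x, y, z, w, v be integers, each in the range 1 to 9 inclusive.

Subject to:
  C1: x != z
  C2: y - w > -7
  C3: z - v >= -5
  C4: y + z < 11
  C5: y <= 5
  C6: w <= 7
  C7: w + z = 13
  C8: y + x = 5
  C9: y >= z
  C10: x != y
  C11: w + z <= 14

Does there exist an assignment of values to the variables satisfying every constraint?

From constraint 6: w ≤ 7. From constraints 5 and 9: z ≤ y ≤ 5. Hence w + z ≤ 12. But constraint 7 requires w + z = 13, and 13 > 12. Contradiction.

Unsatisfiable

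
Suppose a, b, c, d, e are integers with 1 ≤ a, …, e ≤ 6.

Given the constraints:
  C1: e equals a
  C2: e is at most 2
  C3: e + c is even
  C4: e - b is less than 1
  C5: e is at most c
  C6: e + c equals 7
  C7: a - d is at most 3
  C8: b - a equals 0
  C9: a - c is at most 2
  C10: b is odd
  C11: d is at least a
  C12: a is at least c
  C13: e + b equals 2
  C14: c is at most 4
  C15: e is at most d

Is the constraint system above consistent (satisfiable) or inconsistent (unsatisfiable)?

Unsatisfiable

From constraint 2: e ≤ 2. From constraint 14: c ≤ 4. Hence e + c ≤ 6. But constraint 6 requires e + c = 7, and 7 > 6. Contradiction.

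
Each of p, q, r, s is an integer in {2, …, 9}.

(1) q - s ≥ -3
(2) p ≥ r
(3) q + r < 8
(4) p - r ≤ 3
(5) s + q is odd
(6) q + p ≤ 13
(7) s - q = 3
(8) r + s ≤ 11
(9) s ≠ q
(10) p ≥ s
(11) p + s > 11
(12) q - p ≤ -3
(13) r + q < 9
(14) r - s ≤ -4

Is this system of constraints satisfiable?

Constraints 1, 4, 12, and 14 give s − r ≥ 4, r − p ≥ -3, p − q ≥ 3, q − s ≥ -3.
Adding all 4 inequalities: the left sides telescope to 0, and the right sides sum to 4 + (-3) + 3 + (-3) = 1. So 0 ≥ 1, which is false.

Unsatisfiable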